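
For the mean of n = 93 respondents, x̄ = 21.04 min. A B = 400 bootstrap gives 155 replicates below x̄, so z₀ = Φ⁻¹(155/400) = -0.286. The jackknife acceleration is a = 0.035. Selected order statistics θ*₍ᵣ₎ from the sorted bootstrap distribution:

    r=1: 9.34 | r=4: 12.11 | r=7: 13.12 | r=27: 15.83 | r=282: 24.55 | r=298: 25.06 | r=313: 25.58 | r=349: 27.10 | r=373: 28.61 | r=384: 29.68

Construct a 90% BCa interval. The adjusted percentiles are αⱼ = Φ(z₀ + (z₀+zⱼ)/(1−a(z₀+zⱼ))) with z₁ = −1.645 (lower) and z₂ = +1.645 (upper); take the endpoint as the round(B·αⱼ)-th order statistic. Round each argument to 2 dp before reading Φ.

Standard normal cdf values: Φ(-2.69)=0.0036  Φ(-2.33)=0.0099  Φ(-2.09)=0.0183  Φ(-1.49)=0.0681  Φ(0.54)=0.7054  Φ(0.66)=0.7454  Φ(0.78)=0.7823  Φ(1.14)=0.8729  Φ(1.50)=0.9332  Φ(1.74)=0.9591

Lower: z₀ + z₁ = -0.286 + (-1.645) = -1.931; 1 − a(z₀+z₁) = 1 − (0.035)(-1.931) = 1.0676; argument = -0.286 + (-1.931)/1.0676 = -2.0948 → -2.09.
α₁ = Φ(-2.09) = 0.0183; rank = round(400 × 0.0183) = 7; θ*₍7₎ = 13.12.
Upper: z₀ + z₂ = 1.359; 1 − a(z₀+z₂) = 0.9524; argument = 1.1409 → 1.14; α₂ = 0.8729; rank = 349; θ*₍349₎ = 27.10.

(13.12, 27.10)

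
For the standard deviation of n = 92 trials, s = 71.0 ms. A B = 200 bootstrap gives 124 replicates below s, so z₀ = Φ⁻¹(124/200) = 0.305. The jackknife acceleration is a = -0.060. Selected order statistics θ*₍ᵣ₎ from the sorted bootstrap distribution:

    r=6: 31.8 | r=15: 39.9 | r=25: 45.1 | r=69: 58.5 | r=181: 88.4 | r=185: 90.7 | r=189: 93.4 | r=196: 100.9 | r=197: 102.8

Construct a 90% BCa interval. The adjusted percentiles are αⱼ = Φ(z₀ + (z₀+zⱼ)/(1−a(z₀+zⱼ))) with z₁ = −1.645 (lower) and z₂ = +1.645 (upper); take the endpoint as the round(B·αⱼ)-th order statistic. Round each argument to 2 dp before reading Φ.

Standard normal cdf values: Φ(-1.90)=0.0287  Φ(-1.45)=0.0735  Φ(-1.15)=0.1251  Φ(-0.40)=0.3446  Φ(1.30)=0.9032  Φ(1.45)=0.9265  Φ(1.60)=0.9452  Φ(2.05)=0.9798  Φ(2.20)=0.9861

Lower: z₀ + z₁ = 0.305 + (-1.645) = -1.340; 1 − a(z₀+z₁) = 1 − (-0.060)(-1.340) = 0.9196; argument = 0.305 + (-1.340)/0.9196 = -1.1522 → -1.15.
α₁ = Φ(-1.15) = 0.1251; rank = round(200 × 0.1251) = 25; θ*₍25₎ = 45.1.
Upper: z₀ + z₂ = 1.950; 1 − a(z₀+z₂) = 1.1170; argument = 2.0507 → 2.05; α₂ = 0.9798; rank = 196; θ*₍196₎ = 100.9.

(45.1, 100.9)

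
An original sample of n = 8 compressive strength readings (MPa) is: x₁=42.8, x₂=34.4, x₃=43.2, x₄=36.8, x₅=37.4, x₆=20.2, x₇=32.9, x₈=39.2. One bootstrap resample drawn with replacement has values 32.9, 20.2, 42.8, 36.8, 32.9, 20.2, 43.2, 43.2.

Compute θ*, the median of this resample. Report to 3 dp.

θ* = 34.850

Sorted: 20.2, 20.2, 32.9, 32.9, 36.8, 42.8, 43.2, 43.2
Median = average of the two middle values = 34.850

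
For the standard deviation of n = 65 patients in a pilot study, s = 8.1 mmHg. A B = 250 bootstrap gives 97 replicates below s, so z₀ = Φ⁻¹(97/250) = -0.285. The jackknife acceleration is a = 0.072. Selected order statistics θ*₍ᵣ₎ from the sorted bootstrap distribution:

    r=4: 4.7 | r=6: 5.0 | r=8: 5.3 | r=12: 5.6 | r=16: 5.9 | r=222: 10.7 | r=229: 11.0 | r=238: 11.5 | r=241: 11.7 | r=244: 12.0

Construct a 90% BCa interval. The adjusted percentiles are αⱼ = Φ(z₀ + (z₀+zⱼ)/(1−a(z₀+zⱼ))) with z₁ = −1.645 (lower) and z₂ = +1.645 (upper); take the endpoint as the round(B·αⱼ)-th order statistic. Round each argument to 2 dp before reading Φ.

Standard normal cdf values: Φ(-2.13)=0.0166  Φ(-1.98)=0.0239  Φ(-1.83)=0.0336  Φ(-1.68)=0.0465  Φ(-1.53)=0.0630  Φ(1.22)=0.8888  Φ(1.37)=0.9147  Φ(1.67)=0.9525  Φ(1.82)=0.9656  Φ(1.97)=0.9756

(5.0, 10.7)

Lower: z₀ + z₁ = -0.285 + (-1.645) = -1.930; 1 − a(z₀+z₁) = 1 − (0.072)(-1.930) = 1.1390; argument = -0.285 + (-1.930)/1.1390 = -1.9795 → -1.98.
α₁ = Φ(-1.98) = 0.0239; rank = round(250 × 0.0239) = 6; θ*₍6₎ = 5.0.
Upper: z₀ + z₂ = 1.360; 1 − a(z₀+z₂) = 0.9021; argument = 1.2226 → 1.22; α₂ = 0.8888; rank = 222; θ*₍222₎ = 10.7.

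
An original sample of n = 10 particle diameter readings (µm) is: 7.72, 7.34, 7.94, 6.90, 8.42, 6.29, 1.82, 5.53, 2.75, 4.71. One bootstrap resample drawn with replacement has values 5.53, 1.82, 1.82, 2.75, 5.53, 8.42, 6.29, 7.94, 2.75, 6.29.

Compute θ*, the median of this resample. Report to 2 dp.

Sorted: 1.82, 1.82, 2.75, 2.75, 5.53, 5.53, 6.29, 6.29, 7.94, 8.42
Median = average of the two middle values = 5.53

θ* = 5.53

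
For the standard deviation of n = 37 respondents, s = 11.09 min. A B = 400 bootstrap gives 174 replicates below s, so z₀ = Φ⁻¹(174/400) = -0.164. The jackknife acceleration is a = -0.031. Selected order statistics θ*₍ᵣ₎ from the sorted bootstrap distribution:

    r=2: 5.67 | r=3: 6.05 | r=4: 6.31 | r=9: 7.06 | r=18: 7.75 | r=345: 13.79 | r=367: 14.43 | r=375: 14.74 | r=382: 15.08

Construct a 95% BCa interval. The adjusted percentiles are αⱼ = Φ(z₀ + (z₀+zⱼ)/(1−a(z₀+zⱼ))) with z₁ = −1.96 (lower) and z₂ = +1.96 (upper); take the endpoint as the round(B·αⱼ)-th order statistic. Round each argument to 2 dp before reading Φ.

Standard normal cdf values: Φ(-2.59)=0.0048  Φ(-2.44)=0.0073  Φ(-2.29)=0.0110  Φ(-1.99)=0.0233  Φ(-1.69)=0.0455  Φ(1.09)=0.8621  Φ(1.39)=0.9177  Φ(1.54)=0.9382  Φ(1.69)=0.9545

(6.05, 14.74)

Lower: z₀ + z₁ = -0.164 + (-1.960) = -2.124; 1 − a(z₀+z₁) = 1 − (-0.031)(-2.124) = 0.9342; argument = -0.164 + (-2.124)/0.9342 = -2.4377 → -2.44.
α₁ = Φ(-2.44) = 0.0073; rank = round(400 × 0.0073) = 3; θ*₍3₎ = 6.05.
Upper: z₀ + z₂ = 1.796; 1 − a(z₀+z₂) = 1.0557; argument = 1.5373 → 1.54; α₂ = 0.9382; rank = 375; θ*₍375₎ = 14.74.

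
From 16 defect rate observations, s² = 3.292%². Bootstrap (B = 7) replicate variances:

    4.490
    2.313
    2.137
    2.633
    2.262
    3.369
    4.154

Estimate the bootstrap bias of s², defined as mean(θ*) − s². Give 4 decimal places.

bias = −0.2409

mean(θ*) = (4.490 + 2.313 + 2.137 + 2.633 + 2.262 + 3.369 + 4.154) / 7 = 3.05114
bias = 3.05114 − 3.292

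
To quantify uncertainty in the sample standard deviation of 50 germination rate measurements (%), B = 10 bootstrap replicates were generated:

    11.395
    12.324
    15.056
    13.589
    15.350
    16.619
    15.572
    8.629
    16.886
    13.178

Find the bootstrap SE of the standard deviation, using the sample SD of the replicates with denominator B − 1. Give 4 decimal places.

SE* = 2.5753

Bootstrap SE is the standard deviation of the 10 replicate standard deviations.
Mean of replicates: (11.395 + 12.324 + 15.056 + 13.589 + 15.350 + 16.619 + 15.572 + 8.629 + 16.886 + 13.178) / 10 = 138.59800 / 10 = 13.85980
Sum of squared deviations: (−2.46480)² + (−1.53580)² + (+1.19620)² + (−0.27080)² + (+1.49020)² + (+2.75920)² + (+1.71220)² + (−5.23080)² + (+3.02620)² + (−0.68180)² = 59.68766
Variance = 59.68766 / 9 = 6.63196
SE* = √6.63196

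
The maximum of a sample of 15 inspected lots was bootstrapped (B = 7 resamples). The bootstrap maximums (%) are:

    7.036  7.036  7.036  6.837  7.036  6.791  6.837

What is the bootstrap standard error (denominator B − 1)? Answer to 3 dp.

Bootstrap SE is the standard deviation of the 7 replicate maximums.
Mean of replicates: (7.036 + 7.036 + 7.036 + 6.837 + 7.036 + 6.791 + 6.837) / 7 = 48.6090 / 7 = 6.9441
Sum of squared deviations: (+0.0919)² + (+0.0919)² + (+0.0919)² + (−0.1071)² + (+0.0919)² + (−0.1531)² + (−0.1071)² = 0.0802
Variance = 0.0802 / 6 = 0.0134
SE* = √0.0134

SE* = 0.116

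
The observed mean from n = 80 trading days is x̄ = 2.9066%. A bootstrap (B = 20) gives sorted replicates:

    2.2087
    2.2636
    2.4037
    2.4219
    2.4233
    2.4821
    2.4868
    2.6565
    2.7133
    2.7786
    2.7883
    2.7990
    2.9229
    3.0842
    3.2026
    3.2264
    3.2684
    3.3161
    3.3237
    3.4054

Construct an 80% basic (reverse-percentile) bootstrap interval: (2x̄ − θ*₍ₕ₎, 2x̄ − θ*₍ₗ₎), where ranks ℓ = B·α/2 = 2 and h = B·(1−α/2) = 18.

(2.4971, 3.5496)

Percentile endpoints at ranks 2 and 18: θ*₍2₎ = 2.2636, θ*₍18₎ = 3.3161.
Basic interval reflects these around x̄:
  lower = 2 × 2.9066 − 3.3161 = 2.4971
  upper = 2 × 2.9066 − 2.2636 = 3.5496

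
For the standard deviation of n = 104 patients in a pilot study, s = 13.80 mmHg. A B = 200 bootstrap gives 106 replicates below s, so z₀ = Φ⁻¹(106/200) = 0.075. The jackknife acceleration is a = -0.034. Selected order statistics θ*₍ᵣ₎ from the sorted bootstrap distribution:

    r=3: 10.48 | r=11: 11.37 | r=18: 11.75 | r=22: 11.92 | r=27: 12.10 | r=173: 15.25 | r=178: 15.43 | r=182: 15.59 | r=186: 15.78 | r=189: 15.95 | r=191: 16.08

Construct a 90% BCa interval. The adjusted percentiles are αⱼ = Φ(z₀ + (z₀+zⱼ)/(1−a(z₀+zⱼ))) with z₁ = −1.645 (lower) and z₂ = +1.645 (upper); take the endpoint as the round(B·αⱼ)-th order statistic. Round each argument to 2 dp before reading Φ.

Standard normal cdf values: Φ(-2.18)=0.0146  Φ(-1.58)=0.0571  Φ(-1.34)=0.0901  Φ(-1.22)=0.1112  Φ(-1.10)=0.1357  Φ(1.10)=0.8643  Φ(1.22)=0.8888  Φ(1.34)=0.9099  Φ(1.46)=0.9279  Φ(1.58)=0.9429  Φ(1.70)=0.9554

Lower: z₀ + z₁ = 0.075 + (-1.645) = -1.570; 1 − a(z₀+z₁) = 1 − (-0.034)(-1.570) = 0.9466; argument = 0.075 + (-1.570)/0.9466 = -1.5835 → -1.58.
α₁ = Φ(-1.58) = 0.0571; rank = round(200 × 0.0571) = 11; θ*₍11₎ = 11.37.
Upper: z₀ + z₂ = 1.720; 1 − a(z₀+z₂) = 1.0585; argument = 1.7000 → 1.70; α₂ = 0.9554; rank = 191; θ*₍191₎ = 16.08.

(11.37, 16.08)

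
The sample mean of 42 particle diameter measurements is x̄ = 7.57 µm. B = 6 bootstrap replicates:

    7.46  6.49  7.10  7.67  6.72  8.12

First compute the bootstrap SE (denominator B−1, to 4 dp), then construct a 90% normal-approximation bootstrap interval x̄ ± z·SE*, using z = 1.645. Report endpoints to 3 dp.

Mean of replicates = 7.2600; sum of squared deviations = 1.8578; SE* = √(1.8578/5) = 0.6096
Margin = 1.645 × 0.6096 = 1.0028
Interval: 7.57 ± 1.0028

(6.567, 8.573)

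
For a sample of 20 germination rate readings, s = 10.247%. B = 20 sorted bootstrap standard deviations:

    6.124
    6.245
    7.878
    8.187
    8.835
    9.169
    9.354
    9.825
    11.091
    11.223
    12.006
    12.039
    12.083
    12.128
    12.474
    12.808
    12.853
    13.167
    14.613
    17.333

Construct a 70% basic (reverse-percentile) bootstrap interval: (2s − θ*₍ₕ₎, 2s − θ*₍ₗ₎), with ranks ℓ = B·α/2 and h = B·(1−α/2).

Percentile endpoints at ranks 3 and 17: θ*₍3₎ = 7.878, θ*₍17₎ = 12.853.
Basic interval reflects these around s:
  lower = 2 × 10.247 − 12.853 = 7.641
  upper = 2 × 10.247 − 7.878 = 12.616

(7.641, 12.616)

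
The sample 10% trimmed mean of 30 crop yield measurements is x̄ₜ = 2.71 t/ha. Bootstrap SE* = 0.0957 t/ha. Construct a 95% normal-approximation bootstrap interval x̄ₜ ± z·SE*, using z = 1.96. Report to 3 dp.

Margin = 1.96 × 0.0957 = 0.1876
Interval: 2.71 ± 0.1876

(2.522, 2.898)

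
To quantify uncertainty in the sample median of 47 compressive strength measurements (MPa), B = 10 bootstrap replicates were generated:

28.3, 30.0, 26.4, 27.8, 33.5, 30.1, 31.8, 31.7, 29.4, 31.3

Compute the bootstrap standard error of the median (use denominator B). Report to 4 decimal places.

SE* = 2.0278

Bootstrap SE is the standard deviation of the 10 replicate medians.
Mean of replicates: (28.3 + 30.0 + 26.4 + 27.8 + 33.5 + 30.1 + 31.8 + 31.7 + 29.4 + 31.3) / 10 = 300.30000 / 10 = 30.03000
Sum of squared deviations: (−1.73000)² + (−0.03000)² + (−3.63000)² + (−2.23000)² + (+3.47000)² + (+0.07000)² + (+1.77000)² + (+1.67000)² + (−0.63000)² + (+1.27000)² = 41.12100
Variance = 41.12100 / 10 = 4.11210
SE* = √4.11210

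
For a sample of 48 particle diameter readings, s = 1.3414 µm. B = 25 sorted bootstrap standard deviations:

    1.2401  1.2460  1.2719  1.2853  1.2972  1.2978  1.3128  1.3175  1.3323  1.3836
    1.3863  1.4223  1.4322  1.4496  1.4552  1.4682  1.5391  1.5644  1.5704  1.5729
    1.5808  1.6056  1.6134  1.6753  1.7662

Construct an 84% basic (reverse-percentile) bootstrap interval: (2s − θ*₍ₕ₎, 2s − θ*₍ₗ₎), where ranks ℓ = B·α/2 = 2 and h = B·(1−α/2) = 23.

Percentile endpoints at ranks 2 and 23: θ*₍2₎ = 1.2460, θ*₍23₎ = 1.6134.
Basic interval reflects these around s:
  lower = 2 × 1.3414 − 1.6134 = 1.0694
  upper = 2 × 1.3414 − 1.2460 = 1.4368

(1.0694, 1.4368)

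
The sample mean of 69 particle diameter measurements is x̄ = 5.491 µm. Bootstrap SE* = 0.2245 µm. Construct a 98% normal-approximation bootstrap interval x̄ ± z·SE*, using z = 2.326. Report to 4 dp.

Margin = 2.326 × 0.2245 = 0.52219
Interval: 5.491 ± 0.52219

(4.9688, 6.0132)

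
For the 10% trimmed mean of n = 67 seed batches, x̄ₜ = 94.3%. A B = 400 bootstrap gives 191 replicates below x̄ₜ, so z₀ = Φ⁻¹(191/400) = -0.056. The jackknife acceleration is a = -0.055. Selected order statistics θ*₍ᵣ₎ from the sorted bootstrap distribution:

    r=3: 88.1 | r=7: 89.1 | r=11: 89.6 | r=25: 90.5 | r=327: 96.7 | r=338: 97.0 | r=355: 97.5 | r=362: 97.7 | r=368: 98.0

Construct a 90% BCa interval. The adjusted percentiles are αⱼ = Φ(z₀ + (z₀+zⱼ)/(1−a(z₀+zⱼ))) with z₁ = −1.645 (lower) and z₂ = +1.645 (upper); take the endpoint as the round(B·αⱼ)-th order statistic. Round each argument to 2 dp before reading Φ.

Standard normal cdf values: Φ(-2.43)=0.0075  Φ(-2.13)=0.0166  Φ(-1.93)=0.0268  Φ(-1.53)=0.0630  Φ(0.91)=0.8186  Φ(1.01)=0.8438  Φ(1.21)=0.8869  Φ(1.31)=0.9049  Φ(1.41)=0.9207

Lower: z₀ + z₁ = -0.056 + (-1.645) = -1.701; 1 − a(z₀+z₁) = 1 − (-0.055)(-1.701) = 0.9064; argument = -0.056 + (-1.701)/0.9064 = -1.9326 → -1.93.
α₁ = Φ(-1.93) = 0.0268; rank = round(400 × 0.0268) = 11; θ*₍11₎ = 89.6.
Upper: z₀ + z₂ = 1.589; 1 − a(z₀+z₂) = 1.0874; argument = 1.4053 → 1.41; α₂ = 0.9207; rank = 368; θ*₍368₎ = 98.0.

(89.6, 98.0)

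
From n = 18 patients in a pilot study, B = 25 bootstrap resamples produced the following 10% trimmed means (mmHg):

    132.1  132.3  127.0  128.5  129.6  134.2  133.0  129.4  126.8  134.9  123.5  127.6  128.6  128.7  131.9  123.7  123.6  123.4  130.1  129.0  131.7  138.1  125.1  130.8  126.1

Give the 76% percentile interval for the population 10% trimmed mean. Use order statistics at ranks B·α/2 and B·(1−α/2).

Sorted replicates: 123.4, 123.5, 123.6, 123.7, 125.1, 126.1, 126.8, 127.0, 127.6, 128.5, 128.6, 128.7, 129.0, 129.4, 129.6, 130.1, 130.8, 131.7, 131.9, 132.1, 132.3, 133.0, 134.2, 134.9, 138.1
α = 0.24; lower rank = 25 × 0.120 = 3; upper rank = 25 × 0.880 = 22.
The 3rd smallest replicate is 123.6; the 22nd is 133.0.

(123.6, 133.0)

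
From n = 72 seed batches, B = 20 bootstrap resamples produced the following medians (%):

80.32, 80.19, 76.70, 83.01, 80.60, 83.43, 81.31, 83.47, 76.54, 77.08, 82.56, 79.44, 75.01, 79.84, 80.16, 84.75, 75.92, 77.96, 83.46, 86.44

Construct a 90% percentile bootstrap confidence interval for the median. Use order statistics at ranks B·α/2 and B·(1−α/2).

(75.01, 84.75)

Sorted replicates: 75.01, 75.92, 76.54, 76.70, 77.08, 77.96, 79.44, 79.84, 80.16, 80.19, 80.32, 80.60, 81.31, 82.56, 83.01, 83.43, 83.46, 83.47, 84.75, 86.44
α = 0.10; lower rank = 20 × 0.050 = 1; upper rank = 20 × 0.950 = 19.
The 1st smallest replicate is 75.01; the 19th is 84.75.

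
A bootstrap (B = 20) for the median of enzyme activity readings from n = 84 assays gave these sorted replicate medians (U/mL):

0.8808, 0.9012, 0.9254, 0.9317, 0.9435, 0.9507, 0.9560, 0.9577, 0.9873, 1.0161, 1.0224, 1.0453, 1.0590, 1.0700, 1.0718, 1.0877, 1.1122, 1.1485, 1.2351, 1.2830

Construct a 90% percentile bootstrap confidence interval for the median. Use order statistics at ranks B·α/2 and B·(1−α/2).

(0.8808, 1.2351)

α = 0.10; lower rank = 20 × 0.050 = 1; upper rank = 20 × 0.950 = 19.
The 1st smallest replicate is 0.8808; the 19th is 1.2351.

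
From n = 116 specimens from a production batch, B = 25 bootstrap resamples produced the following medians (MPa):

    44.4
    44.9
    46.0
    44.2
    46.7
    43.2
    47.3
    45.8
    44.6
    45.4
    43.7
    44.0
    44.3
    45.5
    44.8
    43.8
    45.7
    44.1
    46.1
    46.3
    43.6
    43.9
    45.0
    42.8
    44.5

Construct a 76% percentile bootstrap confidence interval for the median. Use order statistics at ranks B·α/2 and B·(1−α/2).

Sorted replicates: 42.8, 43.2, 43.6, 43.7, 43.8, 43.9, 44.0, 44.1, 44.2, 44.3, 44.4, 44.5, 44.6, 44.8, 44.9, 45.0, 45.4, 45.5, 45.7, 45.8, 46.0, 46.1, 46.3, 46.7, 47.3
α = 0.24; lower rank = 25 × 0.120 = 3; upper rank = 25 × 0.880 = 22.
The 3rd smallest replicate is 43.6; the 22nd is 46.1.

(43.6, 46.1)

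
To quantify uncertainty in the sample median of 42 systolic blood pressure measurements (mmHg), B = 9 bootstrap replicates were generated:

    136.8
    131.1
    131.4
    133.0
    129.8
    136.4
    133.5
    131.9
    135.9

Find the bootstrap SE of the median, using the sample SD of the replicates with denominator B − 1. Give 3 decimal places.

SE* = 2.535

Bootstrap SE is the standard deviation of the 9 replicate medians.
Mean of replicates: (136.8 + 131.1 + 131.4 + 133.0 + 129.8 + 136.4 + 133.5 + 131.9 + 135.9) / 9 = 1199.8000 / 9 = 133.3111
Sum of squared deviations: (+3.4889)² + (−2.2111)² + (−1.9111)² + (−0.3111)² + (−3.5111)² + (+3.0889)² + (+0.1889)² + (−1.4111)² + (+2.5889)² = 51.4089
Variance = 51.4089 / 8 = 6.4261
SE* = √6.4261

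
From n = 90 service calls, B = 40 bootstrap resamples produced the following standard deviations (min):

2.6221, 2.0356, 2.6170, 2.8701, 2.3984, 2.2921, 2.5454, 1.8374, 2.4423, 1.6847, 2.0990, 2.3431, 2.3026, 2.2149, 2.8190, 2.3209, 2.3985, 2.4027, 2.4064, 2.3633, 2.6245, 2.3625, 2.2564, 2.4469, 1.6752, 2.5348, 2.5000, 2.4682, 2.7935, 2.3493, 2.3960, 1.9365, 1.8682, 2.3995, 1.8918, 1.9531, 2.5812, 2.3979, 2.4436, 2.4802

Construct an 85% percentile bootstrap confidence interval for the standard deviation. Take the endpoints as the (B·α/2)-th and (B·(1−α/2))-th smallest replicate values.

Sorted replicates: 1.6752, 1.6847, 1.8374, 1.8682, 1.8918, 1.9365, 1.9531, 2.0356, 2.0990, 2.2149, 2.2564, 2.2921, 2.3026, 2.3209, 2.3431, 2.3493, 2.3625, 2.3633, 2.3960, 2.3979, 2.3984, 2.3985, 2.3995, 2.4027, 2.4064, 2.4423, 2.4436, 2.4469, 2.4682, 2.4802, 2.5000, 2.5348, 2.5454, 2.5812, 2.6170, 2.6221, 2.6245, 2.7935, 2.8190, 2.8701
α = 0.15; lower rank = 40 × 0.075 = 3; upper rank = 40 × 0.925 = 37.
The 3rd smallest replicate is 1.8374; the 37th is 2.6245.

(1.8374, 2.6245)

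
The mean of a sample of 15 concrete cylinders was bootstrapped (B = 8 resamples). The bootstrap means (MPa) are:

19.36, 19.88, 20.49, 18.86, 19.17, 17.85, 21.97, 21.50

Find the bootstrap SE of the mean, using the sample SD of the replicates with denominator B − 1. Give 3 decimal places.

SE* = 1.378

Bootstrap SE is the standard deviation of the 8 replicate means.
Mean of replicates: (19.36 + 19.88 + 20.49 + 18.86 + 19.17 + 17.85 + 21.97 + 21.50) / 8 = 159.0800 / 8 = 19.8850
Sum of squared deviations: (−0.5250)² + (−0.0050)² + (+0.6050)² + (−1.0250)² + (−0.7150)² + (−2.0350)² + (+2.0850)² + (+1.6150)² = 13.3002
Variance = 13.3002 / 7 = 1.9000
SE* = √1.9000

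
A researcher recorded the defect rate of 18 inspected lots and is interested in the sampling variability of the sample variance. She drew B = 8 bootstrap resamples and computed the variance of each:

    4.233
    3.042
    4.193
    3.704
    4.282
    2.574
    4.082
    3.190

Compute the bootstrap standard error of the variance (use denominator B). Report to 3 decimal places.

Bootstrap SE is the standard deviation of the 8 replicate variances.
Mean of replicates: (4.233 + 3.042 + 4.193 + 3.704 + 4.282 + 2.574 + 4.082 + 3.190) / 8 = 29.3000 / 8 = 3.6625
Sum of squared deviations: (+0.5705)² + (−0.6205)² + (+0.5305)² + (+0.0415)² + (+0.6195)² + (−1.0885)² + (+0.4195)² + (−0.4725)² = 2.9615
Variance = 2.9615 / 8 = 0.3702
SE* = √0.3702

SE* = 0.608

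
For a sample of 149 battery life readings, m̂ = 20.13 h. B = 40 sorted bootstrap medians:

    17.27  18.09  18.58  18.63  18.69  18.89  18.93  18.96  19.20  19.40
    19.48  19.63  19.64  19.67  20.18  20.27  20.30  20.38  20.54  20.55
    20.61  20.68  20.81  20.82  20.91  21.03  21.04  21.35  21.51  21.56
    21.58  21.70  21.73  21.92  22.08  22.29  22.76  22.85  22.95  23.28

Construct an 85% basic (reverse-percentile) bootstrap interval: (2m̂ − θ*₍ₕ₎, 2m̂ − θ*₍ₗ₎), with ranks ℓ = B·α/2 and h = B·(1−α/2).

Percentile endpoints at ranks 3 and 37: θ*₍3₎ = 18.58, θ*₍37₎ = 22.76.
Basic interval reflects these around m̂:
  lower = 2 × 20.13 − 22.76 = 17.50
  upper = 2 × 20.13 − 18.58 = 21.68

(17.50, 21.68)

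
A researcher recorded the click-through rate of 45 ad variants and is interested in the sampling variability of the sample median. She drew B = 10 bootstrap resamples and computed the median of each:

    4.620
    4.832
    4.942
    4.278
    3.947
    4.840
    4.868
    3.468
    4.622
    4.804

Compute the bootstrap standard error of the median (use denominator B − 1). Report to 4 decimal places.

SE* = 0.4823

Bootstrap SE is the standard deviation of the 10 replicate medians.
Mean of replicates: (4.620 + 4.832 + 4.942 + 4.278 + 3.947 + 4.840 + 4.868 + 3.468 + 4.622 + 4.804) / 10 = 45.22100 / 10 = 4.52210
Sum of squared deviations: (+0.09790)² + (+0.30990)² + (+0.41990)² + (−0.24410)² + (−0.57510)² + (+0.31790)² + (+0.34590)² + (−1.05410)² + (+0.09990)² + (+0.28190)² = 2.09354
Variance = 2.09354 / 9 = 0.23262
SE* = √0.23262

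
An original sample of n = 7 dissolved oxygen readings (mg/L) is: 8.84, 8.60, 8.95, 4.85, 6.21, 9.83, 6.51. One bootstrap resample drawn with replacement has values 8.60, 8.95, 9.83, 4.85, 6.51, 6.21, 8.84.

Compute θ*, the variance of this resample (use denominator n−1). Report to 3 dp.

θ* = 3.328

Mean = 7.6843; sum of squared deviations = 19.9660
s² = 19.9660 / 6 = 3.3277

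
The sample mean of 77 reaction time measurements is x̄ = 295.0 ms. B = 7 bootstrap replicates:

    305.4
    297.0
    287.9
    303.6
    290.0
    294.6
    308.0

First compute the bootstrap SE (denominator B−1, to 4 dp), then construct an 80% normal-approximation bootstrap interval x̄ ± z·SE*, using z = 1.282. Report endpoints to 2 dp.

Mean of replicates = 298.0714; sum of squared deviations = 364.6543; SE* = √(364.6543/6) = 7.7959
Margin = 1.282 × 7.7959 = 9.994
Interval: 295.0 ± 9.994

(285.01, 304.99)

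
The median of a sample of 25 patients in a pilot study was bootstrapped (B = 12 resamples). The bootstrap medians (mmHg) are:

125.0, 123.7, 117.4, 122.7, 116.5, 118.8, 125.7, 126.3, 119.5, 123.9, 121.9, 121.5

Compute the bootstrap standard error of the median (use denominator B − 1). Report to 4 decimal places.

Bootstrap SE is the standard deviation of the 12 replicate medians.
Mean of replicates: (125.0 + 123.7 + 117.4 + 122.7 + 116.5 + 118.8 + 125.7 + 126.3 + 119.5 + 123.9 + 121.9 + 121.5) / 12 = 1462.90000 / 12 = 121.90833
Sum of squared deviations: (+3.09167)² + (+1.79167)² + (−4.50833)² + (+0.79167)² + (−5.40833)² + (−3.10833)² + (+3.79167)² + (+4.39167)² + (−2.40833)² + (+1.99167)² + (−0.00833)² + (−0.40833)² = 116.22917
Variance = 116.22917 / 11 = 10.56629
SE* = √10.56629

SE* = 3.2506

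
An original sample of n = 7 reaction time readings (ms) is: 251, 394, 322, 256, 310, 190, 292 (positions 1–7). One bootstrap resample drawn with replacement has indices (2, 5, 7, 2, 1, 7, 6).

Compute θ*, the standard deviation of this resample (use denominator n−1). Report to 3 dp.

Resample values: 394, 310, 292, 394, 251, 292, 190.
Mean = 303.2857; sum of squared deviations = 32325.4286
s² = 32325.4286 / 6 = 5387.5714
s = √5387.5714 = 73.400

θ* = 73.400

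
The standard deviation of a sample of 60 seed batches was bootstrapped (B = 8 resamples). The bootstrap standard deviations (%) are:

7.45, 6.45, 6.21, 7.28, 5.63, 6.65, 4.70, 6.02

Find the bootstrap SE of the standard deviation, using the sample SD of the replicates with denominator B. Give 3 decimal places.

SE* = 0.831

Bootstrap SE is the standard deviation of the 8 replicate standard deviations.
Mean of replicates: (7.45 + 6.45 + 6.21 + 7.28 + 5.63 + 6.65 + 4.70 + 6.02) / 8 = 50.3900 / 8 = 6.2988
Sum of squared deviations: (+1.1513)² + (+0.1513)² + (−0.0888)² + (+0.9813)² + (−0.6688)² + (+0.3513)² + (−1.5987)² + (−0.2788)² = 5.5233
Variance = 5.5233 / 8 = 0.6904
SE* = √0.6904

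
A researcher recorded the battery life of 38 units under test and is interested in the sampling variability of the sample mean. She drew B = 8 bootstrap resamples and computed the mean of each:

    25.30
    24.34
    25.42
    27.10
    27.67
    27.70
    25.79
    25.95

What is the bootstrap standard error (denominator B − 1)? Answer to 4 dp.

SE* = 1.2140

Bootstrap SE is the standard deviation of the 8 replicate means.
Mean of replicates: (25.30 + 24.34 + 25.42 + 27.10 + 27.67 + 27.70 + 25.79 + 25.95) / 8 = 209.27000 / 8 = 26.15875
Sum of squared deviations: (−0.85875)² + (−1.81875)² + (−0.73875)² + (+0.94125)² + (+1.51125)² + (+1.54125)² + (−0.36875)² + (−0.20875)² = 10.31589
Variance = 10.31589 / 7 = 1.47370
SE* = √1.47370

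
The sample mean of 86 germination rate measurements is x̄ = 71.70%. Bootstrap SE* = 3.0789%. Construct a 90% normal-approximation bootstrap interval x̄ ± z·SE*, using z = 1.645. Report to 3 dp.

Margin = 1.645 × 3.0789 = 5.0648
Interval: 71.70 ± 5.0648

(66.635, 76.765)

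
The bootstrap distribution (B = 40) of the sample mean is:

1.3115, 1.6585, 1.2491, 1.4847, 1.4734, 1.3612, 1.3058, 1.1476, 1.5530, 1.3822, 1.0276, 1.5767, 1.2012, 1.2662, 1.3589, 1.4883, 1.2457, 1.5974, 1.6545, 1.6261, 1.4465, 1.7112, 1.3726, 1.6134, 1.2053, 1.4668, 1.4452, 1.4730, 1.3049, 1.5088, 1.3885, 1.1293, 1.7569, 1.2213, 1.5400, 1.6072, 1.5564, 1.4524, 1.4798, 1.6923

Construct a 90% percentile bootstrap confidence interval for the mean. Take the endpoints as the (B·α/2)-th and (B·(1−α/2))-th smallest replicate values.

(1.1293, 1.6923)

Sorted replicates: 1.0276, 1.1293, 1.1476, 1.2012, 1.2053, 1.2213, 1.2457, 1.2491, 1.2662, 1.3049, 1.3058, 1.3115, 1.3589, 1.3612, 1.3726, 1.3822, 1.3885, 1.4452, 1.4465, 1.4524, 1.4668, 1.4730, 1.4734, 1.4798, 1.4847, 1.4883, 1.5088, 1.5400, 1.5530, 1.5564, 1.5767, 1.5974, 1.6072, 1.6134, 1.6261, 1.6545, 1.6585, 1.6923, 1.7112, 1.7569
α = 0.10; lower rank = 40 × 0.050 = 2; upper rank = 40 × 0.950 = 38.
The 2nd smallest replicate is 1.1293; the 38th is 1.6923.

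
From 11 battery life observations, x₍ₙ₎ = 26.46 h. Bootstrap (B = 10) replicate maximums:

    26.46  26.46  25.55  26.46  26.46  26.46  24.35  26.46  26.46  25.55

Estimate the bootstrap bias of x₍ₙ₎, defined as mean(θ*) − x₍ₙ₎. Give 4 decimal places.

mean(θ*) = (26.46 + 26.46 + 25.55 + 26.46 + 26.46 + 26.46 + 24.35 + 26.46 + 26.46 + 25.55) / 10 = 26.06700
bias = 26.06700 − 26.46

bias = −0.3930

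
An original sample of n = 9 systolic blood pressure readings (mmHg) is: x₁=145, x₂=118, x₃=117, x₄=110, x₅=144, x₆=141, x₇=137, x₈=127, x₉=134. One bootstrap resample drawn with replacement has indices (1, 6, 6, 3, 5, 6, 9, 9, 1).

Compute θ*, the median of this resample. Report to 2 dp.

θ* = 141.00

Resample values: 145, 141, 141, 117, 144, 141, 134, 134, 145.
Sorted: 117, 134, 134, 141, 141, 141, 144, 145, 145
Median = middle value = 141.00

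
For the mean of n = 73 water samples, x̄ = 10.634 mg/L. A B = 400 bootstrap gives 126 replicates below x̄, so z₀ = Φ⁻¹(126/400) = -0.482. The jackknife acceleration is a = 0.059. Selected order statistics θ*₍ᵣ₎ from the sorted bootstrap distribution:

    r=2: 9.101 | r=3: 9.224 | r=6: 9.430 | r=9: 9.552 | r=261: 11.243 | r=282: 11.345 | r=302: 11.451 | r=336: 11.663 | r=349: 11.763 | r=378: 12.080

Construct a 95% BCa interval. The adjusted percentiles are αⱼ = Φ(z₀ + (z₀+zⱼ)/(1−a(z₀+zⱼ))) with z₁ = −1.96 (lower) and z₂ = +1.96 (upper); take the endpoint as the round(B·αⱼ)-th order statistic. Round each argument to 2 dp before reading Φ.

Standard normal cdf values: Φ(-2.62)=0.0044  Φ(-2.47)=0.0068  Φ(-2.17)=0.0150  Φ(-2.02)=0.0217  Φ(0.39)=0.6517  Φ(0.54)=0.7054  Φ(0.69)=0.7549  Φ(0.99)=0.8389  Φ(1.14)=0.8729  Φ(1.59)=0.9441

(9.101, 11.763)

Lower: z₀ + z₁ = -0.482 + (-1.960) = -2.442; 1 − a(z₀+z₁) = 1 − (0.059)(-2.442) = 1.1441; argument = -0.482 + (-2.442)/1.1441 = -2.6165 → -2.62.
α₁ = Φ(-2.62) = 0.0044; rank = round(400 × 0.0044) = 2; θ*₍2₎ = 9.101.
Upper: z₀ + z₂ = 1.478; 1 − a(z₀+z₂) = 0.9128; argument = 1.1372 → 1.14; α₂ = 0.8729; rank = 349; θ*₍349₎ = 11.763.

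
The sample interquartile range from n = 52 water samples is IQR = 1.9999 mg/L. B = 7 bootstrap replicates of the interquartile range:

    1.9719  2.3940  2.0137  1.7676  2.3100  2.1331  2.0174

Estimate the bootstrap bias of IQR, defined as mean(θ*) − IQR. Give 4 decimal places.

bias = +0.0869

mean(θ*) = (1.9719 + 2.3940 + 2.0137 + 1.7676 + 2.3100 + 2.1331 + 2.0174) / 7 = 2.08681
bias = 2.08681 − 1.9999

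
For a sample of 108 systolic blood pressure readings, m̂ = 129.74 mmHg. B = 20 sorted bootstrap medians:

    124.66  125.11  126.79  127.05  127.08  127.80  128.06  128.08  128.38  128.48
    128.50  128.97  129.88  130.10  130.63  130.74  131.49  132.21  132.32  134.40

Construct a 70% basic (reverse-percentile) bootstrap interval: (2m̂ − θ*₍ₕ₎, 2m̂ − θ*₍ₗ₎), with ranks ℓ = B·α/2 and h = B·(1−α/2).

Percentile endpoints at ranks 3 and 17: θ*₍3₎ = 126.79, θ*₍17₎ = 131.49.
Basic interval reflects these around m̂:
  lower = 2 × 129.74 − 131.49 = 127.99
  upper = 2 × 129.74 − 126.79 = 132.69

(127.99, 132.69)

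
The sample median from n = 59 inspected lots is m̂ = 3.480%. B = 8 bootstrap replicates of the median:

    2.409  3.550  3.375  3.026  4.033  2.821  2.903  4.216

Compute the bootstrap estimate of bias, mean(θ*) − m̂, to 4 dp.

mean(θ*) = (2.409 + 3.550 + 3.375 + 3.026 + 4.033 + 2.821 + 2.903 + 4.216) / 8 = 3.29162
bias = 3.29162 − 3.480

bias = −0.1884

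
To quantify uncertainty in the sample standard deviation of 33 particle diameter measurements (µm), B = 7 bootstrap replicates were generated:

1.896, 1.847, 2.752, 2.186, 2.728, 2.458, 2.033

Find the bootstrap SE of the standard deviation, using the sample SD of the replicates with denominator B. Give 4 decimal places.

SE* = 0.3504

Bootstrap SE is the standard deviation of the 7 replicate standard deviations.
Mean of replicates: (1.896 + 1.847 + 2.752 + 2.186 + 2.728 + 2.458 + 2.033) / 7 = 15.90000 / 7 = 2.27143
Sum of squared deviations: (−0.37543)² + (−0.42443)² + (+0.48057)² + (−0.08543)² + (+0.45657)² + (+0.18657)² + (−0.23843)² = 0.85945
Variance = 0.85945 / 7 = 0.12278
SE* = √0.12278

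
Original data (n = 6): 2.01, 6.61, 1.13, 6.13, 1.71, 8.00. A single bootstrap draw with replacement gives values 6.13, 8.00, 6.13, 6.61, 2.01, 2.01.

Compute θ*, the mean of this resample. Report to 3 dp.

Mean = (6.13 + 8.00 + 6.13 + 6.61 + 2.01 + 2.01) / 6 = 30.890 / 6 = 5.148

θ* = 5.148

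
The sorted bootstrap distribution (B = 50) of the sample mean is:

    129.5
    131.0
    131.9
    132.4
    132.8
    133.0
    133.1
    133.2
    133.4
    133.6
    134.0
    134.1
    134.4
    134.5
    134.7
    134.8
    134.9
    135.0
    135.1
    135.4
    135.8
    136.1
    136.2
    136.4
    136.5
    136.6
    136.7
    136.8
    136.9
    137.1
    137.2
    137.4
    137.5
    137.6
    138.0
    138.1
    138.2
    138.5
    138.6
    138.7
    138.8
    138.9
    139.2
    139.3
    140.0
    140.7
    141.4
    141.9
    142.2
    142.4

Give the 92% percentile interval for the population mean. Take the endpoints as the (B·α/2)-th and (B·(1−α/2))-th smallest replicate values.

(131.0, 141.9)

α = 0.08; lower rank = 50 × 0.040 = 2; upper rank = 50 × 0.960 = 48.
The 2nd smallest replicate is 131.0; the 48th is 141.9.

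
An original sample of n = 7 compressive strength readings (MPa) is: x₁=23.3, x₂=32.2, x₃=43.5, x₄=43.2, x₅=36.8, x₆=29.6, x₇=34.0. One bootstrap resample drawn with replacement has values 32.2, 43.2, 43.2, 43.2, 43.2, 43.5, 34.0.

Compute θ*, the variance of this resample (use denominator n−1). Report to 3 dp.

θ* = 24.860

Mean = 40.3571; sum of squared deviations = 149.1571
s² = 149.1571 / 6 = 24.8595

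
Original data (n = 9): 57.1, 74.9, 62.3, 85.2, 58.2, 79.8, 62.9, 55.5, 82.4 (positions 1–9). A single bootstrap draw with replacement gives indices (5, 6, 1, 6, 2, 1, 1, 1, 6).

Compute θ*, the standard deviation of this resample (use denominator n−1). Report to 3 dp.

θ* = 11.308

Resample values: 58.2, 79.8, 57.1, 79.8, 74.9, 57.1, 57.1, 57.1, 79.8.
Mean = 66.7667; sum of squared deviations = 1022.9200
s² = 1022.9200 / 8 = 127.8650
s = √127.8650 = 11.308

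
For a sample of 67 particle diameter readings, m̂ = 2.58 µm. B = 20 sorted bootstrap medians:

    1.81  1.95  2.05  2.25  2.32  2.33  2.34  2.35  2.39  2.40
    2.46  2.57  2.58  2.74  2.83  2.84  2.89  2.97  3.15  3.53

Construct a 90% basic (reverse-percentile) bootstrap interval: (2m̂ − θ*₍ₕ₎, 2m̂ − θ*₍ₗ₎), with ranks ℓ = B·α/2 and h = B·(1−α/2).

Percentile endpoints at ranks 1 and 19: θ*₍1₎ = 1.81, θ*₍19₎ = 3.15.
Basic interval reflects these around m̂:
  lower = 2 × 2.58 − 3.15 = 2.01
  upper = 2 × 2.58 − 1.81 = 3.35

(2.01, 3.35)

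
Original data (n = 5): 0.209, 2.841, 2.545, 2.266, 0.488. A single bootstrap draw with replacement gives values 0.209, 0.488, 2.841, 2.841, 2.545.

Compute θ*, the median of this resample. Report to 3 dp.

θ* = 2.545

Sorted: 0.209, 0.488, 2.545, 2.841, 2.841
Median = middle value = 2.545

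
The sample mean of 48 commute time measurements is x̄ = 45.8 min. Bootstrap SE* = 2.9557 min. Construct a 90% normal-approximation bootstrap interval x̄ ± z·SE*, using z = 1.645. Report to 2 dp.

(40.94, 50.66)

Margin = 1.645 × 2.9557 = 4.862
Interval: 45.8 ± 4.862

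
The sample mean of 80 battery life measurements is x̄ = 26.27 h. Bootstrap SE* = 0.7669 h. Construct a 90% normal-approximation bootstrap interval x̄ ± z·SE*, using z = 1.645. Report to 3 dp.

(25.008, 27.532)

Margin = 1.645 × 0.7669 = 1.2616
Interval: 26.27 ± 1.2616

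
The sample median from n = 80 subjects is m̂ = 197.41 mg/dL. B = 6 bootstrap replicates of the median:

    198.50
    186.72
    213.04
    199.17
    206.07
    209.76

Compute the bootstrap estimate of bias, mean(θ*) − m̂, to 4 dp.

bias = +4.8000

mean(θ*) = (198.50 + 186.72 + 213.04 + 199.17 + 206.07 + 209.76) / 6 = 202.21000
bias = 202.21000 − 197.41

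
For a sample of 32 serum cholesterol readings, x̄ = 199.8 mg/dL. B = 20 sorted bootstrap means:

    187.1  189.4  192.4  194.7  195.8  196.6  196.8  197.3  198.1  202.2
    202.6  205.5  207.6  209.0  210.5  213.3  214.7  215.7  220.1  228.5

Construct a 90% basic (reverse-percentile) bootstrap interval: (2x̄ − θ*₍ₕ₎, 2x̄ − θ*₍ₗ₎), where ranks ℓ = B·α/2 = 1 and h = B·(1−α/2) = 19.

(179.5, 212.5)

Percentile endpoints at ranks 1 and 19: θ*₍1₎ = 187.1, θ*₍19₎ = 220.1.
Basic interval reflects these around x̄:
  lower = 2 × 199.8 − 220.1 = 179.5
  upper = 2 × 199.8 − 187.1 = 212.5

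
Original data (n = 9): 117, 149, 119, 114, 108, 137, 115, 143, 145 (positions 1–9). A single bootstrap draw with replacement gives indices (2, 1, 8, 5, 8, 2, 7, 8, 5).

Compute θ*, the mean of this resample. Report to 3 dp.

Resample values: 149, 117, 143, 108, 143, 149, 115, 143, 108.
Mean = (149 + 117 + 143 + 108 + 143 + 149 + 115 + 143 + 108) / 9 = 1175.0 / 9 = 130.556

θ* = 130.556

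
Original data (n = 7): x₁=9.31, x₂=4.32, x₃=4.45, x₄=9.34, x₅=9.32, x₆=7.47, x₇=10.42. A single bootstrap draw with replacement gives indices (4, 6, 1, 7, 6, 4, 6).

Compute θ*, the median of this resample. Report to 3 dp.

θ* = 9.310

Resample values: 9.34, 7.47, 9.31, 10.42, 7.47, 9.34, 7.47.
Sorted: 7.47, 7.47, 7.47, 9.31, 9.34, 9.34, 10.42
Median = middle value = 9.310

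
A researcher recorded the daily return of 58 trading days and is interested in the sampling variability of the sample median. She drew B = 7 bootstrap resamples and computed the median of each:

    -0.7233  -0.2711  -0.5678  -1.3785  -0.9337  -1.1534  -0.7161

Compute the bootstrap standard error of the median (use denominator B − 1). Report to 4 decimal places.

Bootstrap SE is the standard deviation of the 7 replicate medians.
Mean of replicates: ((-0.7233) + (-0.2711) + (-0.5678) + (-1.3785) + (-0.9337) + (-1.1534) + (-0.7161)) / 7 = -5.74390 / 7 = -0.82056
Sum of squared deviations: (+0.09726)² + (+0.54946)² + (+0.25276)² + (−0.55794)² + (−0.11314)² + (−0.33284)² + (+0.10446)² = 0.82105
Variance = 0.82105 / 6 = 0.13684
SE* = √0.13684

SE* = 0.3699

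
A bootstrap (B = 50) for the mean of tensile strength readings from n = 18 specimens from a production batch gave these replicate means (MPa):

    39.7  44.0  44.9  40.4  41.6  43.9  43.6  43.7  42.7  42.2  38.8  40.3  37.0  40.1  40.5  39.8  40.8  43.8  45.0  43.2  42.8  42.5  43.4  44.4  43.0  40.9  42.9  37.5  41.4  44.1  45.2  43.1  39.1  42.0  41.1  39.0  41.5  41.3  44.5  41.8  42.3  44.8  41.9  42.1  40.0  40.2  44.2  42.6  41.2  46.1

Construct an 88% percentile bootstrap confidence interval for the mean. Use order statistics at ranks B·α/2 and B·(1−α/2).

(38.8, 44.9)

Sorted replicates: 37.0, 37.5, 38.8, 39.0, 39.1, 39.7, 39.8, 40.0, 40.1, 40.2, 40.3, 40.4, 40.5, 40.8, 40.9, 41.1, 41.2, 41.3, 41.4, 41.5, 41.6, 41.8, 41.9, 42.0, 42.1, 42.2, 42.3, 42.5, 42.6, 42.7, 42.8, 42.9, 43.0, 43.1, 43.2, 43.4, 43.6, 43.7, 43.8, 43.9, 44.0, 44.1, 44.2, 44.4, 44.5, 44.8, 44.9, 45.0, 45.2, 46.1
α = 0.12; lower rank = 50 × 0.060 = 3; upper rank = 50 × 0.940 = 47.
The 3rd smallest replicate is 38.8; the 47th is 44.9.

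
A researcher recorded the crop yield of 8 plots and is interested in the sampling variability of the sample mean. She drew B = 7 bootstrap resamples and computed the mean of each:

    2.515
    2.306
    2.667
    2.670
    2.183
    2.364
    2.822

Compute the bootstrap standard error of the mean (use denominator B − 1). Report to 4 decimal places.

SE* = 0.2299

Bootstrap SE is the standard deviation of the 7 replicate means.
Mean of replicates: (2.515 + 2.306 + 2.667 + 2.670 + 2.183 + 2.364 + 2.822) / 7 = 17.52700 / 7 = 2.50386
Sum of squared deviations: (+0.01114)² + (−0.19786)² + (+0.16314)² + (+0.16614)² + (−0.32086)² + (−0.13986)² + (+0.31814)² = 0.31721
Variance = 0.31721 / 6 = 0.05287
SE* = √0.05287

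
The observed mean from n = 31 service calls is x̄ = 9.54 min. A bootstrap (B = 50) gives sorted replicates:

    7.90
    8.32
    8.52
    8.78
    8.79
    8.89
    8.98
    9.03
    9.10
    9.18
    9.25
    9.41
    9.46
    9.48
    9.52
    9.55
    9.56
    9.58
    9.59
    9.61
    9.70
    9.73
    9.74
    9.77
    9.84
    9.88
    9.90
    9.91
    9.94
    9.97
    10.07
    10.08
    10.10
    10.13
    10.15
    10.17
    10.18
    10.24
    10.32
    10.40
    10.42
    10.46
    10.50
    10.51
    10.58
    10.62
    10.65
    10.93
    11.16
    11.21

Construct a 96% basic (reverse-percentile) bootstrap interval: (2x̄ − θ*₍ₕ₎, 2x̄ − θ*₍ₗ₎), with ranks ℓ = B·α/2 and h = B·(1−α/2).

Percentile endpoints at ranks 1 and 49: θ*₍1₎ = 7.90, θ*₍49₎ = 11.16.
Basic interval reflects these around x̄:
  lower = 2 × 9.54 − 11.16 = 7.92
  upper = 2 × 9.54 − 7.90 = 11.18

(7.92, 11.18)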